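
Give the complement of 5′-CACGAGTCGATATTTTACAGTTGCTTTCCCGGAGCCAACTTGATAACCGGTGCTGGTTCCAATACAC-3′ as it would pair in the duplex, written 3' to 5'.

3'-GTGCTCAGCTATAAAATGTCAACGAAAGGGCCTCGGTTGAACTATTGGCCACGACCAAGGTTATGTG-5'

Base-pairing A↔T, G↔C gives the complement. The complementary strand is antiparallel, so paired with a 5'→3' strand it runs 3'→5'.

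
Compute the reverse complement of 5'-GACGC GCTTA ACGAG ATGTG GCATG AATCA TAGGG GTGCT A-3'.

Reading the sequence 3'→5' and pairing each base (A↔T, G↔C) gives the reverse complement directly.

5'-TAGCACCCCTATGATTCATGCCACATCTCGTTAAGCGCGTC-3'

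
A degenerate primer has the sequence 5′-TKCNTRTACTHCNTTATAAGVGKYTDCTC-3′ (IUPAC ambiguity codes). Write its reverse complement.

Standard pairs A↔T, G↔C; ambiguity codes pair R↔Y, K↔M, D↔H, V↔B, N↔N. Complement (AMGNAYATGADGNAATATTCBCMRAHGAG), then reverse for 5'→3'.

5'-GAGHARMCBCTTATAANGDAGTAYANGMA-3'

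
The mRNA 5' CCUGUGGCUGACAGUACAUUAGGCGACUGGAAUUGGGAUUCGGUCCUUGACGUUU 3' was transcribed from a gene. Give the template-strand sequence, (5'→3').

5'-AAACGTCAAGGACCGAATCCCAATTCCAGTCGCCTAATGTACTGTCAGCCACAGG-3'

Replace U with T to get the coding DNA strand: CCTGTGGCTGACAGTACATTAGGCGACTGGAATTGGGATTCGGTCCTTGACGTTT. The template strand is its reverse complement (complement GGACACCGACTGTCATGTAATCCGCTGACCTTAACCCTAAGCCAGGAACTGCAAA, then reverse).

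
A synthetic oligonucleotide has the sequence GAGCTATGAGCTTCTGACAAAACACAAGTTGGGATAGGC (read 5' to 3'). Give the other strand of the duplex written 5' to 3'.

5′-GCCTATCCCAACTTGTGTTTTGTCAGAAGCTCATAGCTC-3′

Pairing A↔T and G↔C gives CTCGATACTCGAAGACTGTTTTGTGTTCAACCCTATCCG, running 3'→5'. Reverse for the 5'→3' convention.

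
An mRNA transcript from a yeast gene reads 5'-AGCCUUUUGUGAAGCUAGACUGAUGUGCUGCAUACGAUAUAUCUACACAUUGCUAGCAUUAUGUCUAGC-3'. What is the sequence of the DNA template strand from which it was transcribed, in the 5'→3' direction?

5′-GCTAGACATAATGCTAGCAATGTGTAGATATATCGTATGCAGCACATCAGTCTAGCTTCACAAAAGGCT-3′

Replace U with T to get the coding DNA strand: AGCCTTTTGTGAAGCTAGACTGATGTGCTGCATACGATATATCTACACATTGCTAGCATTATGTCTAGC. The template strand is its reverse complement (complement TCGGAAAACACTTCGATCTGACTACACGACGTATGCTATATAGATGTGTAACGATCGTAATACAGATCG, then reverse).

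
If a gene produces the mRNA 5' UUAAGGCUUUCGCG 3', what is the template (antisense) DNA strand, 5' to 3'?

5'-CGCGAAAGCCTTAA-3'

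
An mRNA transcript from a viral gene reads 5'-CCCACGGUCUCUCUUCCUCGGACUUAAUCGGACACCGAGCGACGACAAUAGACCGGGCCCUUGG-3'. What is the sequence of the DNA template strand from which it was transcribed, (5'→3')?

Replace U with T to get the coding DNA strand: CCCACGGTCTCTCTTCCTCGGACTTAATCGGACACCGAGCGACGACAATAGACCGGGCCCTTGG. The template strand is its reverse complement (complement GGGTGCCAGAGAGAAGGAGCCTGAATTAGCCTGTGGCTCGCTGCTGTTATCTGGCCCGGGAACC, then reverse).

5'-CCAAGGGCCCGGTCTATTGTCGTCGCTCGGTGTCCGATTAAGTCCGAGGAAGAGAGACCGTGGG-3'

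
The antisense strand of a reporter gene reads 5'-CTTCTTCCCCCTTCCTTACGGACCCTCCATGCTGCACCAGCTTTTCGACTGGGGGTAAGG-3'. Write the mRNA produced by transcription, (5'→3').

RNA polymerase reads the template 3'→5' and synthesizes mRNA 5'→3' by base-pairing (A→U, T→A, G↔C). The complement of the template is GAAGAAGGGGGAAGGAATGCCTGGGAGGTACGACGTGGTCGAAAAGCTGACCCCCATTCC; antiparallel, so 5'→3' the coding strand is CCTTACCCCCAGTCGAAAAGCTGGTGCAGCATGGAGGGTCCGTAAGGAAGGGGGAAGAAG. Replace T with U for the mRNA.

5′-CCUUACCCCCAGUCGAAAAGCUGGUGCAGCAUGGAGGGUCCGUAAGGAAGGGGGAAGAAG-3′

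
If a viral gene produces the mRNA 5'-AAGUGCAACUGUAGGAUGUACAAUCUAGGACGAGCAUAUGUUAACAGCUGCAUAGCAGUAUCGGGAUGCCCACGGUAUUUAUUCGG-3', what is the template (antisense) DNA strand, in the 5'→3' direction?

5'-CCGAATAAATACCGTGGGCATCCCGATACTGCTATGCAGCTGTTAACATATGCTCGTCCTAGATTGTACATCCTACAGTTGCACTT-3'

Replace U with T to get the coding DNA strand: AAGTGCAACTGTAGGATGTACAATCTAGGACGAGCATATGTTAACAGCTGCATAGCAGTATCGGGATGCCCACGGTATTTATTCGG. The template strand is its reverse complement (complement TTCACGTTGACATCCTACATGTTAGATCCTGCTCGTATACAATTGTCGACGTATCGTCATAGCCCTACGGGTGCCATAAATAAGCC, then reverse).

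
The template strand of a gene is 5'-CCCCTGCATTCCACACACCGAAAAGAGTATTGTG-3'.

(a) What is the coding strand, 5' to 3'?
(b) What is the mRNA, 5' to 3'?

(a) 5'-CACAATACTCTTTTCGGTGTGTGGAATGCAGGGG-3'
(b) 5'-CACAAUACUCUUUUCGGUGUGUGGAAUGCAGGGG-3'

(a) The coding strand is the reverse complement of the template: complement GGGGACGTAAGGTGTGTGGCTTTTCTCATAACAC, then reverse.
(b) mRNA has the coding-strand sequence with T→U.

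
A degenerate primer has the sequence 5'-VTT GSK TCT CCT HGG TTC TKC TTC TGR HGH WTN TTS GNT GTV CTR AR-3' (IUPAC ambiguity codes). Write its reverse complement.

Standard pairs A↔T, G↔C; ambiguity codes pair R↔Y, K↔M, W↔W, S↔S, H↔D, V↔B, N↔N. Complement (BAACSMAGAGGADCCAAGAMGAAGACYDCDWANAASCNACABGAYTY), then reverse for 5'→3'.

5'-YTYAGBACANCSAANAWDCDYCAGAAGMAGAACCDAGGAGAMSCAAB-3'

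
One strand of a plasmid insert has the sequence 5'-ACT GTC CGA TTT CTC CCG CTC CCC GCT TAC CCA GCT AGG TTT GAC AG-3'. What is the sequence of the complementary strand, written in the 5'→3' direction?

5′-CTGTCAAACCTAGCTGGGTAAGCGGGGAGCGGGAGAAATCGGACAGT-3′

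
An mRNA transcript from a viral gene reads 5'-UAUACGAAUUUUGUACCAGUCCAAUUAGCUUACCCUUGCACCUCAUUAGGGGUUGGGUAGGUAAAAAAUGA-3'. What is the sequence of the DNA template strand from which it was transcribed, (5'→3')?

Replace U with T to get the coding DNA strand: TATACGAATTTTGTACCAGTCCAATTAGCTTACCCTTGCACCTCATTAGGGGTTGGGTAGGTAAAAAATGA. The template strand is its reverse complement (complement ATATGCTTAAAACATGGTCAGGTTAATCGAATGGGAACGTGGAGTAATCCCCAACCCATCCATTTTTTACT, then reverse).

5′-TCATTTTTTACCTACCCAACCCCTAATGAGGTGCAAGGGTAAGCTAATTGGACTGGTACAAAATTCGTATA-3′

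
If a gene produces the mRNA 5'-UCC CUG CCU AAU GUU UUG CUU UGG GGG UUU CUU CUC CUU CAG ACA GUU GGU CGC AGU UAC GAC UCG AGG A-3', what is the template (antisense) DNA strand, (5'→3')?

Replace U with T to get the coding DNA strand: TCCCTGCCTAATGTTTTGCTTTGGGGGTTTCTTCTCCTTCAGACAGTTGGTCGCAGTTACGACTCGAGGA. The template strand is its reverse complement (complement AGGGACGGATTACAAAACGAAACCCCCAAAGAAGAGGAAGTCTGTCAACCAGCGTCAATGCTGAGCTCCT, then reverse).

5'-TCCTCGAGTCGTAACTGCGACCAACTGTCTGAAGGAGAAGAAACCCCCAAAGCAAAACATTAGGCAGGGA-3'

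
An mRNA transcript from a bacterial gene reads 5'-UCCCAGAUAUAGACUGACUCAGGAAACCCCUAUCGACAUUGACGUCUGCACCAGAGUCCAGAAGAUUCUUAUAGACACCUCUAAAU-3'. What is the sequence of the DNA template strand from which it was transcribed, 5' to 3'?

Replace U with T to get the coding DNA strand: TCCCAGATATAGACTGACTCAGGAAACCCCTATCGACATTGACGTCTGCACCAGAGTCCAGAAGATTCTTATAGACACCTCTAAAT. The template strand is its reverse complement (complement AGGGTCTATATCTGACTGAGTCCTTTGGGGATAGCTGTAACTGCAGACGTGGTCTCAGGTCTTCTAAGAATATCTGTGGAGATTTA, then reverse).

5′-ATTTAGAGGTGTCTATAAGAATCTTCTGGACTCTGGTGCAGACGTCAATGTCGATAGGGGTTTCCTGAGTCAGTCTATATCTGGGA-3′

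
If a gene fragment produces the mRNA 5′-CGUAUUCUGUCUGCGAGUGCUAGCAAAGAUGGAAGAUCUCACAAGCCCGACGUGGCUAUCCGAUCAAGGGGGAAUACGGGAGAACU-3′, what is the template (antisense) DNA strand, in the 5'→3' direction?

Replace U with T to get the coding DNA strand: CGTATTCTGTCTGCGAGTGCTAGCAAAGATGGAAGATCTCACAAGCCCGACGTGGCTATCCGATCAAGGGGGAATACGGGAGAACT. The template strand is its reverse complement (complement GCATAAGACAGACGCTCACGATCGTTTCTACCTTCTAGAGTGTTCGGGCTGCACCGATAGGCTAGTTCCCCCTTATGCCCTCTTGA, then reverse).

5'-AGTTCTCCCGTATTCCCCCTTGATCGGATAGCCACGTCGGGCTTGTGAGATCTTCCATCTTTGCTAGCACTCGCAGACAGAATACG-3'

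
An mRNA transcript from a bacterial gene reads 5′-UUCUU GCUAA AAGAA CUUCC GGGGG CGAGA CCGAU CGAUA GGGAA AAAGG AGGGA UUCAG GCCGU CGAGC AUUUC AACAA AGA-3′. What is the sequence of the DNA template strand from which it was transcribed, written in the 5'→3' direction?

Replace U with T to get the coding DNA strand: TTCTTGCTAAAAGAACTTCCGGGGGCGAGACCGATCGATAGGGAAAAAGGAGGGATTCAGGCCGTCGAGCATTTCAACAAAGA. The template strand is its reverse complement (complement AAGAACGATTTTCTTGAAGGCCCCCGCTCTGGCTAGCTATCCCTTTTTCCTCCCTAAGTCCGGCAGCTCGTAAAGTTGTTTCT, then reverse).

5'-TCTTTGTTGAAATGCTCGACGGCCTGAATCCCTCCTTTTTCCCTATCGATCGGTCTCGCCCCCGGAAGTTCTTTTAGCAAGAA-3'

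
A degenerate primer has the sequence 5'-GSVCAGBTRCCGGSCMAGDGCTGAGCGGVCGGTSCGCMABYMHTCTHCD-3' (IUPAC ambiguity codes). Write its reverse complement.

5'-HGDAGADKRVTKGCGSACCGBCCGCTCAGCHCTKGSCCGGYAVCTGBSC-3'

Standard pairs A↔T, G↔C; ambiguity codes pair R↔Y, M↔K, S↔S, B↔V, D↔H. Complement (CSBGTCVAYGGCCSGKTCHCGACTCGCCBGCCASGCGKTVRKDAGADGH), then reverse for 5'→3'.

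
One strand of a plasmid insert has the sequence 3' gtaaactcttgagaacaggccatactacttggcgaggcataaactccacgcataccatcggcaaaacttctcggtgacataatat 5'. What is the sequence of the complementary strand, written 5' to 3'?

5′-CATTTGAGAACTCTTGTCCGGTATGATGAACCGCTCCGTATTTGAGGTGCGTATGGTAGCCGTTTTGAAGAGCCACTGTATTATA-3′

The strand is given 3'→5', so its complement runs 5'→3' in the same left-to-right order: pair each base A↔T, G↔C.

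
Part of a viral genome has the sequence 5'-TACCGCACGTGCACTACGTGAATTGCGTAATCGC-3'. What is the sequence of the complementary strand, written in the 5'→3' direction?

5′-GCGATTACGCAATTCACGTAGTGCACGTGCGGTA-3′

Pairing A↔T and G↔C gives ATGGCGTGCACGTGATGCACTTAACGCATTAGCG, running 3'→5'. Reverse for the 5'→3' convention.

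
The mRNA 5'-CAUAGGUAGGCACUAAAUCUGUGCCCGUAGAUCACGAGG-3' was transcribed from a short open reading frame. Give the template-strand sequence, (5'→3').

5'-CCTCGTGATCTACGGGCACAGATTTAGTGCCTACCTATG-3'

Replace U with T to get the coding DNA strand: CATAGGTAGGCACTAAATCTGTGCCCGTAGATCACGAGG. The template strand is its reverse complement (complement GTATCCATCCGTGATTTAGACACGGGCATCTAGTGCTCC, then reverse).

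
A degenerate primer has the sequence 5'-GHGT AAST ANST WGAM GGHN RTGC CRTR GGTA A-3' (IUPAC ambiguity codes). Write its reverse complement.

Standard pairs A↔T, G↔C; ambiguity codes pair R↔Y, M↔K, W↔W, S↔S, H↔D, N↔N. Complement (CDCATTSATNSAWCTKCCDNYACGGYAYCCATT), then reverse for 5'→3'.

5'-TTACCYAYGGCAYNDCCKTCWASNTASTTACDC-3'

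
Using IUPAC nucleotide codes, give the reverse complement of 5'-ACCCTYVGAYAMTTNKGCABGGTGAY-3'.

Standard pairs A↔T, G↔C; ambiguity codes pair Y↔R, M↔K, B↔V, N↔N. Complement (TGGGARBCTRTKAANMCGTVCCACTR), then reverse for 5'→3'.

5'-RTCACCVTGCMNAAKTRTCBRAGGGT-3'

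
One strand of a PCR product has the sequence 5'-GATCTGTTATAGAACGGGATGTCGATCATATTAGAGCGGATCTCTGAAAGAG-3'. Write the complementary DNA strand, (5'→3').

Pairing A↔T and G↔C gives CTAGACAATATCTTGCCCTACAGCTAGTATAATCTCGCCTAGAGACTTTCTC, running 3'→5'. Reverse for the 5'→3' convention.

5′-CTCTTTCAGAGATCCGCTCTAATATGATCGACATCCCGTTCTATAACAGATC-3′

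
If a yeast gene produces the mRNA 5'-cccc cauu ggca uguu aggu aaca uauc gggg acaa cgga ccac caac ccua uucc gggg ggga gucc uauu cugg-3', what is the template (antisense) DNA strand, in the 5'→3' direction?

5'-CCAGAATAGGACTCCCCCCCGGAATAGGGTTGGTGGTCCGTTGTCCCCGATATGTTACCTAACATGCCAATGGGGG-3'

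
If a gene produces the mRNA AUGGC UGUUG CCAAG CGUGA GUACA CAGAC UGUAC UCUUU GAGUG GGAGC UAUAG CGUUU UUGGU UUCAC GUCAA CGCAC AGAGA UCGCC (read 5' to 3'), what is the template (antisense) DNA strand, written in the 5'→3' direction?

Replace U with T to get the coding DNA strand: ATGGCTGTTGCCAAGCGTGAGTACACAGACTGTACTCTTTGAGTGGGAGCTATAGCGTTTTTGGTTTCACGTCAACGCACAGAGATCGCC. The template strand is its reverse complement (complement TACCGACAACGGTTCGCACTCATGTGTCTGACATGAGAAACTCACCCTCGATATCGCAAAAACCAAAGTGCAGTTGCGTGTCTCTAGCGG, then reverse).

5'-GGCGATCTCTGTGCGTTGACGTGAAACCAAAAACGCTATAGCTCCCACTCAAAGAGTACAGTCTGTGTACTCACGCTTGGCAACAGCCAT-3'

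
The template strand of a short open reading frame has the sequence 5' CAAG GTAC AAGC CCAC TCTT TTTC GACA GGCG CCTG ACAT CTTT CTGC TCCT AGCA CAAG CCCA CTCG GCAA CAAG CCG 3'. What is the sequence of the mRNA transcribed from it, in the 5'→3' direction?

RNA polymerase reads the template 3'→5' and synthesizes mRNA 5'→3' by base-pairing (A→U, T→A, G↔C). The complement of the template is GTTCCATGTTCGGGTGAGAAAAAGCTGTCCGCGGACTGTAGAAAGACGAGGATCGTGTTCGGGTGAGCCGTTGTTCGGC; antiparallel, so 5'→3' the coding strand is CGGCTTGTTGCCGAGTGGGCTTGTGCTAGGAGCAGAAAGATGTCAGGCGCCTGTCGAAAAAGAGTGGGCTTGTACCTTG. Replace T with U for the mRNA.

5′-CGGCUUGUUGCCGAGUGGGCUUGUGCUAGGAGCAGAAAGAUGUCAGGCGCCUGUCGAAAAAGAGUGGGCUUGUACCUUG-3′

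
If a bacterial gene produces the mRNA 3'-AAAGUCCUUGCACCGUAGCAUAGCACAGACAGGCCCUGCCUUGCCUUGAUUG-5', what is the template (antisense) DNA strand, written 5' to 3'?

5'-TTTCAGGAACGTGGCATCGTATCGTGTCTGTCCGGGACGGAACGGAACTAAC-3'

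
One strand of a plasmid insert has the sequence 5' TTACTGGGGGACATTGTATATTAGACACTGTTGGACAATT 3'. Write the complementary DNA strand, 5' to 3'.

5'-AATTGTCCAACAGTGTCTAATATACAATGTCCCCCAGTAA-3'

The complement of TTACTGGGGGACATTGTATATTAGACACTGTTGGACAATT is AATGACCCCCTGTAACATATAATCTGTGACAACCTGTTAA (A↔T, G↔C). DNA strands are antiparallel, so the complementary strand runs 3'→5'; reversing gives the 5'→3' form.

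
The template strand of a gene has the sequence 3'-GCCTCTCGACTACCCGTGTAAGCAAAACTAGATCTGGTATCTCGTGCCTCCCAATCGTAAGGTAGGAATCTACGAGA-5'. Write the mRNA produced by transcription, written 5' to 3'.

Reading the template 3'→5' as shown, RNA polymerase pairs each base (A→U, T→A, G↔C) to build mRNA 5'→3' directly.

5'-CGGAGAGCUGAUGGGCACAUUCGUUUUGAUCUAGACCAUAGAGCACGGAGGGUUAGCAUUCCAUCCUUAGAUGCUCU-3'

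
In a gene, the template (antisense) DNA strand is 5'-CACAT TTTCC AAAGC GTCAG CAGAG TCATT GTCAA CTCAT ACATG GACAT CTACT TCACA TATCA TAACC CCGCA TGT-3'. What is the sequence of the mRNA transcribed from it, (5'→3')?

5'-ACAUGCGGGGUUAUGAUAUGUGAAGUAGAUGUCCAUGUAUGAGUUGACAAUGACUCUGCUGACGCUUUGGAAAAUGUG-3'

RNA polymerase reads the template 3'→5' and synthesizes mRNA 5'→3' by base-pairing (A→U, T→A, G↔C). The complement of the template is GTGTAAAAGGTTTCGCAGTCGTCTCAGTAACAGTTGAGTATGTACCTGTAGATGAAGTGTATAGTATTGGGGCGTACA; antiparallel, so 5'→3' the coding strand is ACATGCGGGGTTATGATATGTGAAGTAGATGTCCATGTATGAGTTGACAATGACTCTGCTGACGCTTTGGAAAATGTG. Replace T with U for the mRNA.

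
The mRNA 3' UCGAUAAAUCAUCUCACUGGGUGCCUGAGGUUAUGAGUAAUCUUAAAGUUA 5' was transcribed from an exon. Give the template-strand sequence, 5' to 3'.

5'-AGCTATTTAGTAGAGTGACCCACGGACTCCAATACTCATTAGAATTTCAAT-3'

Written 5'→3' the mRNA is AUUGAAAUUCUAAUGAGUAUUGGAGUCCGUGGGUCACUCUACUAAAUAGCU, so the coding DNA strand is ATTGAAATTCTAATGAGTATTGGAGTCCGTGGGTCACTCTACTAAATAGCT. The template is its reverse complement.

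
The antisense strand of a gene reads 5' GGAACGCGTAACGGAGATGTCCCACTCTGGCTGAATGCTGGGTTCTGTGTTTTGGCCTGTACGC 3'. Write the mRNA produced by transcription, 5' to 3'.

RNA polymerase reads the template 3'→5' and synthesizes mRNA 5'→3' by base-pairing (A→U, T→A, G↔C). The complement of the template is CCTTGCGCATTGCCTCTACAGGGTGAGACCGACTTACGACCCAAGACACAAAACCGGACATGCG; antiparallel, so 5'→3' the coding strand is GCGTACAGGCCAAAACACAGAACCCAGCATTCAGCCAGAGTGGGACATCTCCGTTACGCGTTCC. Replace T with U for the mRNA.

5'-GCGUACAGGCCAAAACACAGAACCCAGCAUUCAGCCAGAGUGGGACAUCUCCGUUACGCGUUCC-3'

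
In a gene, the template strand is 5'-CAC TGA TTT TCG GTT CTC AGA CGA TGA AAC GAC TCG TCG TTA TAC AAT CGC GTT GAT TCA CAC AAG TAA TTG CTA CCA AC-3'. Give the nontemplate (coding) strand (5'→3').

5'-GTTGGTAGCAATTACTTGTGTGAATCAACGCGATTGTATAACGACGAGTCGTTTCATCGTCTGAGAACCGAAAATCAGTG-3'

The coding strand is complementary and antiparallel to the template: take the complement (A↔T, G↔C) and reverse.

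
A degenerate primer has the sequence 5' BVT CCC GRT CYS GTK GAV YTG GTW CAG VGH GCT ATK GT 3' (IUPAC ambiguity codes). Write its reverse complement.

5′-ACMATAGCDCBCTGWACCARBTCMACSRGAYCGGGABV-3′

Standard pairs A↔T, G↔C; ambiguity codes pair R↔Y, K↔M, W↔W, S↔S, B↔V, H↔D. Complement (VBAGGGCYAGRSCAMCTBRACCAWGTCBCDCGATAMCA), then reverse for 5'→3'.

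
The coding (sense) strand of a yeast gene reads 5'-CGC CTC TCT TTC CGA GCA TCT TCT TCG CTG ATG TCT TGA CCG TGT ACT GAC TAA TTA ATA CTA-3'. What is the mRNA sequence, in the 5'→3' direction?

5'-CGCCUCUCUUUCCGAGCAUCUUCUUCGCUGAUGUCUUGACCGUGUACUGACUAAUUAAUACUA-3'

The mRNA is synthesized from the template strand, so it matches the coding strand with T replaced by U.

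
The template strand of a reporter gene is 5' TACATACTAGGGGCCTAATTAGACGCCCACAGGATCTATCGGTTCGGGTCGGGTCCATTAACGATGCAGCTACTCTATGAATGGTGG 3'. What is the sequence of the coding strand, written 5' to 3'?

The coding strand is complementary and antiparallel to the template: take the complement (A↔T, G↔C) and reverse.

5'-CCACCATTCATAGAGTAGCTGCATCGTTAATGGACCCGACCCGAACCGATAGATCCTGTGGGCGTCTAATTAGGCCCCTAGTATGTA-3'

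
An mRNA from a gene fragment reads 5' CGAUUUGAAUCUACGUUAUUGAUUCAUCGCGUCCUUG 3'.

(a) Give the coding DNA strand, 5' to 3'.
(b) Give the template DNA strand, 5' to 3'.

(a) 5'-CGATTTGAATCTACGTTATTGATTCATCGCGTCCTTG-3'
(b) 5'-CAAGGACGCGATGAATCAATAACGTAGATTCAAATCG-3'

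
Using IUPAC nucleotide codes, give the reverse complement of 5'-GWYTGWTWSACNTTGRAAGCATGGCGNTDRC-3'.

Standard pairs A↔T, G↔C; ambiguity codes pair R↔Y, W↔W, S↔S, D↔H, N↔N. Complement (CWRACWAWSTGNAACYTTCGTACCGCNAHYG), then reverse for 5'→3'.

5'-GYHANCGCCATGCTTYCAANGTSWAWCARWC-3'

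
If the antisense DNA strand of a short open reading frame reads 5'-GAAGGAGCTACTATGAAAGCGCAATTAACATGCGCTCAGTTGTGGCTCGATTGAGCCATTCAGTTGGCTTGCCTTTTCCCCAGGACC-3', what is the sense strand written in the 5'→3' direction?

5'-GGTCCTGGGGAAAAGGCAAGCCAACTGAATGGCTCAATCGAGCCACAACTGAGCGCATGTTAATTGCGCTTTCATAGTAGCTCCTTC-3'

The coding strand is complementary and antiparallel to the template: take the complement (A↔T, G↔C) and reverse.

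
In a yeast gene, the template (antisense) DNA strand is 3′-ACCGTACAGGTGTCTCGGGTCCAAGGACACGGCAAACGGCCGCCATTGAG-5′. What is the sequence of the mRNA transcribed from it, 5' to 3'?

5'-UGGCAUGUCCACAGAGCCCAGGUUCCUGUGCCGUUUGCCGGCGGUAACUC-3'

Reading the template 3'→5' as shown, RNA polymerase pairs each base (A→U, T→A, G↔C) to build mRNA 5'→3' directly.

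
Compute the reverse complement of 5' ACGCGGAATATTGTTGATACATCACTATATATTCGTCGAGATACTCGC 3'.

Reading the sequence 3'→5' and pairing each base (A↔T, G↔C) gives the reverse complement directly.

5'-GCGAGTATCTCGACGAATATATAGTGATGTATCAACAATATTCCGCGT-3'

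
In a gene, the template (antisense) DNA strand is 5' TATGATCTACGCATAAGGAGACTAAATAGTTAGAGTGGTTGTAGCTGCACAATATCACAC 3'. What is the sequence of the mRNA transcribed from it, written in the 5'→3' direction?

5′-GUGUGAUAUUGUGCAGCUACAACCACUCUAACUAUUUAGUCUCCUUAUGCGUAGAUCAUA-3′

RNA polymerase reads the template 3'→5' and synthesizes mRNA 5'→3' by base-pairing (A→U, T→A, G↔C). The complement of the template is ATACTAGATGCGTATTCCTCTGATTTATCAATCTCACCAACATCGACGTGTTATAGTGTG; antiparallel, so 5'→3' the coding strand is GTGTGATATTGTGCAGCTACAACCACTCTAACTATTTAGTCTCCTTATGCGTAGATCATA. Replace T with U for the mRNA.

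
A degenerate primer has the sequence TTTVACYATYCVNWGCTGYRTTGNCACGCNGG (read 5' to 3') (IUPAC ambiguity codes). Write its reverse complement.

Standard pairs A↔T, G↔C; ambiguity codes pair R↔Y, W↔W, V↔B, N↔N. Complement (AAABTGRTARGBNWCGACRYAACNGTGCGNCC), then reverse for 5'→3'.

5'-CCNGCGTGNCAAYRCAGCWNBGRATRGTBAAA-3'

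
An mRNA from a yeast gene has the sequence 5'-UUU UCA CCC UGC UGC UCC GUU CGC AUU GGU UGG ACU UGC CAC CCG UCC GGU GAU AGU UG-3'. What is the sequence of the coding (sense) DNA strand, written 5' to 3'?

5'-TTTTCACCCTGCTGCTCCGTTCGCATTGGTTGGACTTGCCACCCGTCCGGTGATAGTTG-3'

The coding DNA strand has the same 5'→3' sequence as the mRNA with U replaced by T.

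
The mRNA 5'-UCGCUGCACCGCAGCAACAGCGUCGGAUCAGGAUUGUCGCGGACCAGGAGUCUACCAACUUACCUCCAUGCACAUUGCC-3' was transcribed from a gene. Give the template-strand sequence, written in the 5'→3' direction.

Replace U with T to get the coding DNA strand: TCGCTGCACCGCAGCAACAGCGTCGGATCAGGATTGTCGCGGACCAGGAGTCTACCAACTTACCTCCATGCACATTGCC. The template strand is its reverse complement (complement AGCGACGTGGCGTCGTTGTCGCAGCCTAGTCCTAACAGCGCCTGGTCCTCAGATGGTTGAATGGAGGTACGTGTAACGG, then reverse).

5'-GGCAATGTGCATGGAGGTAAGTTGGTAGACTCCTGGTCCGCGACAATCCTGATCCGACGCTGTTGCTGCGGTGCAGCGA-3'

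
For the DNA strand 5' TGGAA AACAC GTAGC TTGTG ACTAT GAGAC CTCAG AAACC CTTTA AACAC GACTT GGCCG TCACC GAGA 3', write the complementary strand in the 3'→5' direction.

3'-ACCTTTTGTGCATCGAACACTGATACTCTGGAGTCTTTGGGAAATTTGTGCTGAACCGGCAGTGGCTCT-5'

Base-pairing A↔T, G↔C gives the complement. The complementary strand is antiparallel, so paired with a 5'→3' strand it runs 3'→5'.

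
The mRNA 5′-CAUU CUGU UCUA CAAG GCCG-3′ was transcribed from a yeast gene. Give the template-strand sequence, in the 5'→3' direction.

5'-CGGCCTTGTAGAACAGAATG-3'

Replace U with T to get the coding DNA strand: CATTCTGTTCTACAAGGCCG. The template strand is its reverse complement (complement GTAAGACAAGATGTTCCGGC, then reverse).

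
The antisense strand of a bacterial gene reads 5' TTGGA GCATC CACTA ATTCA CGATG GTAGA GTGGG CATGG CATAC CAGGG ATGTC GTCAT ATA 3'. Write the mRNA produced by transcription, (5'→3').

The mRNA has the sequence of the coding strand (reverse complement of the template) with T→U. Reverse complement of TTGGAGCATCCACTAATTCACGATGGTAGAGTGGGCATGGCATACCAGGGATGTCGTCATATA is TATATGACGACATCCCTGGTATGCCATGCCCACTCTACCATCGTGAATTAGTGGATGCTCCAA; then T→U.

5'-UAUAUGACGACAUCCCUGGUAUGCCAUGCCCACUCUACCAUCGUGAAUUAGUGGAUGCUCCAA-3'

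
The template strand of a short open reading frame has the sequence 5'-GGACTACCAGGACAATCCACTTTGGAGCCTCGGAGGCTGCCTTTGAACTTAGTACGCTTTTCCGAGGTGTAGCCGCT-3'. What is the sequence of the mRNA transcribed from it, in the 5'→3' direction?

The mRNA has the sequence of the coding strand (reverse complement of the template) with T→U. Reverse complement of GGACTACCAGGACAATCCACTTTGGAGCCTCGGAGGCTGCCTTTGAACTTAGTACGCTTTTCCGAGGTGTAGCCGCT is AGCGGCTACACCTCGGAAAAGCGTACTAAGTTCAAAGGCAGCCTCCGAGGCTCCAAAGTGGATTGTCCTGGTAGTCC; then T→U.

5'-AGCGGCUACACCUCGGAAAAGCGUACUAAGUUCAAAGGCAGCCUCCGAGGCUCCAAAGUGGAUUGUCCUGGUAGUCC-3'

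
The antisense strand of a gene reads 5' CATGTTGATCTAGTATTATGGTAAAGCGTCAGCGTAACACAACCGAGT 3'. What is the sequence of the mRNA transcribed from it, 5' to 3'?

5'-ACUCGGUUGUGUUACGCUGACGCUUUACCAUAAUACUAGAUCAACAUG-3'

The mRNA has the sequence of the coding strand (reverse complement of the template) with T→U. Reverse complement of CATGTTGATCTAGTATTATGGTAAAGCGTCAGCGTAACACAACCGAGT is ACTCGGTTGTGTTACGCTGACGCTTTACCATAATACTAGATCAACATG; then T→U.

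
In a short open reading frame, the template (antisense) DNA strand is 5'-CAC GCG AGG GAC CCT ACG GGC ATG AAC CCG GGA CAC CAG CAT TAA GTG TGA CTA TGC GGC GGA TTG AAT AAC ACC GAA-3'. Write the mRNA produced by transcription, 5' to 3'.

5'-UUCGGUGUUAUUCAAUCCGCCGCAUAGUCACACUUAAUGCUGGUGUCCCGGGUUCAUGCCCGUAGGGUCCCUCGCGUG-3'

The mRNA has the sequence of the coding strand (reverse complement of the template) with T→U. Reverse complement of CACGCGAGGGACCCTACGGGCATGAACCCGGGACACCAGCATTAAGTGTGACTATGCGGCGGATTGAATAACACCGAA is TTCGGTGTTATTCAATCCGCCGCATAGTCACACTTAATGCTGGTGTCCCGGGTTCATGCCCGTAGGGTCCCTCGCGTG; then T→U.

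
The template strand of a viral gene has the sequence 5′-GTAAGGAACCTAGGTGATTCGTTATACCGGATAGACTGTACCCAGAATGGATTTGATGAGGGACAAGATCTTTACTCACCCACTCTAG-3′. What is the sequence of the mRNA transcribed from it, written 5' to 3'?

The mRNA has the sequence of the coding strand (reverse complement of the template) with T→U. Reverse complement of GTAAGGAACCTAGGTGATTCGTTATACCGGATAGACTGTACCCAGAATGGATTTGATGAGGGACAAGATCTTTACTCACCCACTCTAG is CTAGAGTGGGTGAGTAAAGATCTTGTCCCTCATCAAATCCATTCTGGGTACAGTCTATCCGGTATAACGAATCACCTAGGTTCCTTAC; then T→U.

5'-CUAGAGUGGGUGAGUAAAGAUCUUGUCCCUCAUCAAAUCCAUUCUGGGUACAGUCUAUCCGGUAUAACGAAUCACCUAGGUUCCUUAC-3'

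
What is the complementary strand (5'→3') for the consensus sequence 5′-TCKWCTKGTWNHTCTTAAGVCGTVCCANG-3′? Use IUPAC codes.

5'-CNTGGBACGBCTTAAGADNWACMAGWMGA-3'

Standard pairs A↔T, G↔C; ambiguity codes pair K↔M, W↔W, H↔D, V↔B, N↔N. Complement (AGMWGAMCAWNDAGAATTCBGCABGGTNC), then reverse for 5'→3'.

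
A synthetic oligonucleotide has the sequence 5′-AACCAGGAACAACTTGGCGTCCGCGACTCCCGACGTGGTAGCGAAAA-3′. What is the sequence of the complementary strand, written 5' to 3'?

The complement of AACCAGGAACAACTTGGCGTCCGCGACTCCCGACGTGGTAGCGAAAA is TTGGTCCTTGTTGAACCGCAGGCGCTGAGGGCTGCACCATCGCTTTT (A↔T, G↔C). DNA strands are antiparallel, so the complementary strand runs 3'→5'; reversing gives the 5'→3' form.

5'-TTTTCGCTACCACGTCGGGAGTCGCGGACGCCAAGTTGTTCCTGGTT-3'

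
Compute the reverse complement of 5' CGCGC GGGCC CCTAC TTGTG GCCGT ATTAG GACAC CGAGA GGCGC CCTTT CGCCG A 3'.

Reading the sequence 3'→5' and pairing each base (A↔T, G↔C) gives the reverse complement directly.

5'-TCGGCGAAAGGGCGCCTCTCGGTGTCCTAATACGGCCACAAGTAGGGGCCCGCGCG-3'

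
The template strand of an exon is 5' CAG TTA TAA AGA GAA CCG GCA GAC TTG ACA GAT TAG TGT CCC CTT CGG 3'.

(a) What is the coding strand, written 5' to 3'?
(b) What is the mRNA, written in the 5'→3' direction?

(a) 5'-CCGAAGGGGACACTAATCTGTCAAGTCTGCCGGTTCTCTTTATAACTG-3'
(b) 5'-CCGAAGGGGACACUAAUCUGUCAAGUCUGCCGGUUCUCUUUAUAACUG-3'

(a) The coding strand is the reverse complement of the template: complement GTCAATATTTCTCTTGGCCGTCTGAACTGTCTAATCACAGGGGAAGCC, then reverse.
(b) mRNA has the coding-strand sequence with T→U.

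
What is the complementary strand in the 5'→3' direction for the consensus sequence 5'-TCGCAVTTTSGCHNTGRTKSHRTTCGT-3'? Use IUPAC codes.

Standard pairs A↔T, G↔C; ambiguity codes pair R↔Y, K↔M, S↔S, H↔D, V↔B, N↔N. Complement (AGCGTBAAASCGDNACYAMSDYAAGCA), then reverse for 5'→3'.

5'-ACGAAYDSMAYCANDGCSAAABTGCGA-3'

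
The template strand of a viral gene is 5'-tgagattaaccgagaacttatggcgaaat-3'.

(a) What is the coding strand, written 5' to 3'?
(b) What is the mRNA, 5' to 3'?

(a) 5′-ATTTCGCCATAAGTTCTCGGTTAATCTCA-3′
(b) 5′-AUUUCGCCAUAAGUUCUCGGUUAAUCUCA-3′

(a) The coding strand is the reverse complement of the template: complement ACTCTAATTGGCTCTTGAATACCGCTTTA, then reverse.
(b) mRNA has the coding-strand sequence with T→U.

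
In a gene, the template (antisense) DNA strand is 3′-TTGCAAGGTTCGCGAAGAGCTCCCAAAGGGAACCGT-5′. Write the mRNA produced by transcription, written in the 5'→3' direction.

5'-AACGUUCCAAGCGCUUCUCGAGGGUUUCCCUUGGCA-3'

Reading the template 3'→5' as shown, RNA polymerase pairs each base (A→U, T→A, G↔C) to build mRNA 5'→3' directly.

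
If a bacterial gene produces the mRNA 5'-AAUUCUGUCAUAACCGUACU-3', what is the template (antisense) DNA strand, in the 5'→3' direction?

5′-AGTACGGTTATGACAGAATT-3′

Replace U with T to get the coding DNA strand: AATTCTGTCATAACCGTACT. The template strand is its reverse complement (complement TTAAGACAGTATTGGCATGA, then reverse).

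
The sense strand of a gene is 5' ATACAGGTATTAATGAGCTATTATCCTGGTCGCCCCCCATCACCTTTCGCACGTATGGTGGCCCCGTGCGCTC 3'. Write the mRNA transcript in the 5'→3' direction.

5'-AUACAGGUAUUAAUGAGCUAUUAUCCUGGUCGCCCCCCAUCACCUUUCGCACGUAUGGUGGCCCCGUGCGCUC-3'

The mRNA is synthesized from the template strand, so it matches the coding strand with T replaced by U.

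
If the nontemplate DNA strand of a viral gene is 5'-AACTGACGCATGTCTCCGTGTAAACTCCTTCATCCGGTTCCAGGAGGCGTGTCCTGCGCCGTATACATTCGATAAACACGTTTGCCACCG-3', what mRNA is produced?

5'-AACUGACGCAUGUCUCCGUGUAAACUCCUUCAUCCGGUUCCAGGAGGCGUGUCCUGCGCCGUAUACAUUCGAUAAACACGUUUGCCACCG-3'

mRNA has the coding-strand sequence with U in place of T.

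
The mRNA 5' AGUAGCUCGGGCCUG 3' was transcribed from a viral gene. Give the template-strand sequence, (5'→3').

Replace U with T to get the coding DNA strand: AGTAGCTCGGGCCTG. The template strand is its reverse complement (complement TCATCGAGCCCGGAC, then reverse).

5′-CAGGCCCGAGCTACT-3′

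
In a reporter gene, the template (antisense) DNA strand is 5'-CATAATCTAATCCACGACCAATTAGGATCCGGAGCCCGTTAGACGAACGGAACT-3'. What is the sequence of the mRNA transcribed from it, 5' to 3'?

The mRNA has the sequence of the coding strand (reverse complement of the template) with T→U. Reverse complement of CATAATCTAATCCACGACCAATTAGGATCCGGAGCCCGTTAGACGAACGGAACT is AGTTCCGTTCGTCTAACGGGCTCCGGATCCTAATTGGTCGTGGATTAGATTATG; then T→U.

5′-AGUUCCGUUCGUCUAACGGGCUCCGGAUCCUAAUUGGUCGUGGAUUAGAUUAUG-3′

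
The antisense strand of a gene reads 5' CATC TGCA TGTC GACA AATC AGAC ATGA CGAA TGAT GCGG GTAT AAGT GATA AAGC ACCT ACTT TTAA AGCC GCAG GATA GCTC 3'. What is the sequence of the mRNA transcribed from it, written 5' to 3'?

RNA polymerase reads the template 3'→5' and synthesizes mRNA 5'→3' by base-pairing (A→U, T→A, G↔C). The complement of the template is GTAGACGTACAGCTGTTTAGTCTGTACTGCTTACTACGCCCATATTCACTATTTCGTGGATGAAAATTTCGGCGTCCTATCGAG; antiparallel, so 5'→3' the coding strand is GAGCTATCCTGCGGCTTTAAAAGTAGGTGCTTTATCACTTATACCCGCATCATTCGTCATGTCTGATTTGTCGACATGCAGATG. Replace T with U for the mRNA.

5'-GAGCUAUCCUGCGGCUUUAAAAGUAGGUGCUUUAUCACUUAUACCCGCAUCAUUCGUCAUGUCUGAUUUGUCGACAUGCAGAUG-3'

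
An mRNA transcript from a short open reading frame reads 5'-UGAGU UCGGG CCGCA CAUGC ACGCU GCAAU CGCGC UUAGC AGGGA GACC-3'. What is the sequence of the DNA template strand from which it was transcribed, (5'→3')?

Replace U with T to get the coding DNA strand: TGAGTTCGGGCCGCACATGCACGCTGCAATCGCGCTTAGCAGGGAGACC. The template strand is its reverse complement (complement ACTCAAGCCCGGCGTGTACGTGCGACGTTAGCGCGAATCGTCCCTCTGG, then reverse).

5'-GGTCTCCCTGCTAAGCGCGATTGCAGCGTGCATGTGCGGCCCGAACTCA-3'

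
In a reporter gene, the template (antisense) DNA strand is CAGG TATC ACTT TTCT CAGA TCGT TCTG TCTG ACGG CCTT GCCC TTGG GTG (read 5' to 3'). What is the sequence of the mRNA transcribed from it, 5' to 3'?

5'-CACCCAAGGGCAAGGCCGUCAGACAGAACGAUCUGAGAAAAGUGAUACCUG-3'

RNA polymerase reads the template 3'→5' and synthesizes mRNA 5'→3' by base-pairing (A→U, T→A, G↔C). The complement of the template is GTCCATAGTGAAAAGAGTCTAGCAAGACAGACTGCCGGAACGGGAACCCAC; antiparallel, so 5'→3' the coding strand is CACCCAAGGGCAAGGCCGTCAGACAGAACGATCTGAGAAAAGTGATACCTG. Replace T with U for the mRNA.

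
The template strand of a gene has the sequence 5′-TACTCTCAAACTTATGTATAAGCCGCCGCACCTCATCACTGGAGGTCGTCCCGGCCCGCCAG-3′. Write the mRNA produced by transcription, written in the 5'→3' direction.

5'-CUGGCGGGCCGGGACGACCUCCAGUGAUGAGGUGCGGCGGCUUAUACAUAAGUUUGAGAGUA-3'

RNA polymerase reads the template 3'→5' and synthesizes mRNA 5'→3' by base-pairing (A→U, T→A, G↔C). The complement of the template is ATGAGAGTTTGAATACATATTCGGCGGCGTGGAGTAGTGACCTCCAGCAGGGCCGGGCGGTC; antiparallel, so 5'→3' the coding strand is CTGGCGGGCCGGGACGACCTCCAGTGATGAGGTGCGGCGGCTTATACATAAGTTTGAGAGTA. Replace T with U for the mRNA.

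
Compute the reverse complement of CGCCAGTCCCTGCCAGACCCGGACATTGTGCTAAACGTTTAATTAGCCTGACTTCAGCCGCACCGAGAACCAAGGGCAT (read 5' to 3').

Complement each base (A↔T, G↔C): GCGGTCAGGGACGGTCTGGGCCTGTAACACGATTTGCAAATTAATCGGACTGAAGTCGGCGTGGCTCTTGGTTCCCGTA. Then reverse.

5′-ATGCCCTTGGTTCTCGGTGCGGCTGAAGTCAGGCTAATTAAACGTTTAGCACAATGTCCGGGTCTGGCAGGGACTGGCG-3′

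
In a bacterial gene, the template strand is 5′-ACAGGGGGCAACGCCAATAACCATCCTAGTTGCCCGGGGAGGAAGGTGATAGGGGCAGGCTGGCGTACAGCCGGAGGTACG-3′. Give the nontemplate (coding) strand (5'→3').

5′-CGTACCTCCGGCTGTACGCCAGCCTGCCCCTATCACCTTCCTCCCCGGGCAACTAGGATGGTTATTGGCGTTGCCCCCTGT-3′

The coding strand is complementary and antiparallel to the template: take the complement (A↔T, G↔C) and reverse.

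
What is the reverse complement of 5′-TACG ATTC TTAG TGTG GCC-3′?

Complement each base (A↔T, G↔C): ATGCTAAGAATCACACCGG. Then reverse.

5'-GGCCACACTAAGAATCGTA-3'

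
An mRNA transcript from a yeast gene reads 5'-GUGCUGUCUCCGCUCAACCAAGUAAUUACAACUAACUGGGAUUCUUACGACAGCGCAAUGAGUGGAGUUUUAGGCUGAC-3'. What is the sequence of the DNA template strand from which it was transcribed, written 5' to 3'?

5′-GTCAGCCTAAAACTCCACTCATTGCGCTGTCGTAAGAATCCCAGTTAGTTGTAATTACTTGGTTGAGCGGAGACAGCAC-3′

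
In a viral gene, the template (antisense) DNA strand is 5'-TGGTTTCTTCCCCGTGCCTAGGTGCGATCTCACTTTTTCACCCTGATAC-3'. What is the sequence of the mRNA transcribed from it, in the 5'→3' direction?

5'-GUAUCAGGGUGAAAAAGUGAGAUCGCACCUAGGCACGGGGAAGAAACCA-3'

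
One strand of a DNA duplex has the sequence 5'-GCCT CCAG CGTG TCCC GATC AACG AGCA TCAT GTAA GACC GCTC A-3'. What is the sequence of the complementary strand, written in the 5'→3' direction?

Pairing A↔T and G↔C gives CGGAGGTCGCACAGGGCTAGTTGCTCGTAGTACATTCTGGCGAGT, running 3'→5'. Reverse for the 5'→3' convention.

5'-TGAGCGGTCTTACATGATGCTCGTTGATCGGGACACGCTGGAGGC-3'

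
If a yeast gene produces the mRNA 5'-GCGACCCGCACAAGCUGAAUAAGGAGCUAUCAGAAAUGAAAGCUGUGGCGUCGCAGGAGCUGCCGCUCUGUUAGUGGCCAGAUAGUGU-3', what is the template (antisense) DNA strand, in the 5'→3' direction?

Replace U with T to get the coding DNA strand: GCGACCCGCACAAGCTGAATAAGGAGCTATCAGAAATGAAAGCTGTGGCGTCGCAGGAGCTGCCGCTCTGTTAGTGGCCAGATAGTGT. The template strand is its reverse complement (complement CGCTGGGCGTGTTCGACTTATTCCTCGATAGTCTTTACTTTCGACACCGCAGCGTCCTCGACGGCGAGACAATCACCGGTCTATCACA, then reverse).

5'-ACACTATCTGGCCACTAACAGAGCGGCAGCTCCTGCGACGCCACAGCTTTCATTTCTGATAGCTCCTTATTCAGCTTGTGCGGGTCGC-3'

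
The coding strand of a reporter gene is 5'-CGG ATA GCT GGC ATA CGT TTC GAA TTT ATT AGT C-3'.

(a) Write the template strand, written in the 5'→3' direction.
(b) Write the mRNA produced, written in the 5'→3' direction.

(a) 5'-GACTAATAAATTCGAAACGTATGCCAGCTATCCG-3'
(b) 5'-CGGAUAGCUGGCAUACGUUUCGAAUUUAUUAGUC-3'

(a) The template strand is the reverse complement of the coding strand: complement GCCTATCGACCGTATGCAAAGCTTAAATAATCAG, then reverse.
(b) mRNA matches the coding strand with T→U.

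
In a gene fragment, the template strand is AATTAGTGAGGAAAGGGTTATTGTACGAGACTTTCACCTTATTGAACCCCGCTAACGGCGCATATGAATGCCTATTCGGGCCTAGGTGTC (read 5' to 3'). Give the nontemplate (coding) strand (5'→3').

5'-GACACCTAGGCCCGAATAGGCATTCATATGCGCCGTTAGCGGGGTTCAATAAGGTGAAAGTCTCGTACAATAACCCTTTCCTCACTAATT-3'

The coding strand is complementary and antiparallel to the template: take the complement (A↔T, G↔C) and reverse.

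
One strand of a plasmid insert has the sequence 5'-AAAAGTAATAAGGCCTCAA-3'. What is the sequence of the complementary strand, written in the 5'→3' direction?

Pairing A↔T and G↔C gives TTTTCATTATTCCGGAGTT, running 3'→5'. Reverse for the 5'→3' convention.

5'-TTGAGGCCTTATTACTTTT-3'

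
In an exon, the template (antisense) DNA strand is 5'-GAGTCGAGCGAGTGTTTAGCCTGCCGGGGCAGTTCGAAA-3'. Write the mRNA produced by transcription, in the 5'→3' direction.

The mRNA has the sequence of the coding strand (reverse complement of the template) with T→U. Reverse complement of GAGTCGAGCGAGTGTTTAGCCTGCCGGGGCAGTTCGAAA is TTTCGAACTGCCCCGGCAGGCTAAACACTCGCTCGACTC; then T→U.

5'-UUUCGAACUGCCCCGGCAGGCUAAACACUCGCUCGACUC-3'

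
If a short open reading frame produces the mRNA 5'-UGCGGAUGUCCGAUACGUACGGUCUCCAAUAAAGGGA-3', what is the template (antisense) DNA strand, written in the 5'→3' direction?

5'-TCCCTTTATTGGAGACCGTACGTATCGGACATCCGCA-3'

Replace U with T to get the coding DNA strand: TGCGGATGTCCGATACGTACGGTCTCCAATAAAGGGA. The template strand is its reverse complement (complement ACGCCTACAGGCTATGCATGCCAGAGGTTATTTCCCT, then reverse).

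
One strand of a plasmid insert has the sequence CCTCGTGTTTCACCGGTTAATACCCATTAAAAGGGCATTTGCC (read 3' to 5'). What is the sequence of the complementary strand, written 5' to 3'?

5'-GGAGCACAAAGTGGCCAATTATGGGTAATTTTCCCGTAAACGG-3'

The strand is given 3'→5', so its complement runs 5'→3' in the same left-to-right order: pair each base A↔T, G↔C.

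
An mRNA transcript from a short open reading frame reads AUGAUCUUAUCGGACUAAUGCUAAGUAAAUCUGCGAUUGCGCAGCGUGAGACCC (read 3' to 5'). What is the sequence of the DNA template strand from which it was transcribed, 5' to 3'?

5'-TACTAGAATAGCCTGATTACGATTCATTTAGACGCTAACGCGTCGCACTCTGGG-3'

Written 5'→3' the mRNA is CCCAGAGUGCGACGCGUUAGCGUCUAAAUGAAUCGUAAUCAGGCUAUUCUAGUA, so the coding DNA strand is CCCAGAGTGCGACGCGTTAGCGTCTAAATGAATCGTAATCAGGCTATTCTAGTA. The template is its reverse complement.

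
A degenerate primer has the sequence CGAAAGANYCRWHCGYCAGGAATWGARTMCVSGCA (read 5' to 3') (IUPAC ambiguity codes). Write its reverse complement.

5'-TGCSBGKAYTCWATTCCTGRCGDWYGRNTCTTTCG-3'

Standard pairs A↔T, G↔C; ambiguity codes pair R↔Y, M↔K, W↔W, S↔S, H↔D, V↔B, N↔N. Complement (GCTTTCTNRGYWDGCRGTCCTTAWCTYAKGBSCGT), then reverse for 5'→3'.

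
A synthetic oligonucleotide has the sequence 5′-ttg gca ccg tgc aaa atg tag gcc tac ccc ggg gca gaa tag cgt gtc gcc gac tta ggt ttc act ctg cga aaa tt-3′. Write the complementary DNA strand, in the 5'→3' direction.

5'-AATTTTCGCAGAGTGAAACCTAAGTCGGCGACACGCTATTCTGCCCCGGGGTAGGCCTACATTTTGCACGGTGCCAA-3'

The complement of TTGGCACCGTGCAAAATGTAGGCCTACCCCGGGGCAGAATAGCGTGTCGCCGACTTAGGTTTCACTCTGCGAAAATT is AACCGTGGCACGTTTTACATCCGGATGGGGCCCCGTCTTATCGCACAGCGGCTGAATCCAAAGTGAGACGCTTTTAA (A↔T, G↔C). DNA strands are antiparallel, so the complementary strand runs 3'→5'; reversing gives the 5'→3' form.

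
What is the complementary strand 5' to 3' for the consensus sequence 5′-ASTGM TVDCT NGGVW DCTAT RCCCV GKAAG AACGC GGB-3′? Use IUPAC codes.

5'-VCCGCGTTCTTMCBGGGYATAGHWBCCNAGHBAKCAST-3'

Standard pairs A↔T, G↔C; ambiguity codes pair R↔Y, M↔K, W↔W, S↔S, B↔V, D↔H, N↔N. Complement (TSACKABHGANCCBWHGATAYGGGBCMTTCTTGCGCCV), then reverse for 5'→3'.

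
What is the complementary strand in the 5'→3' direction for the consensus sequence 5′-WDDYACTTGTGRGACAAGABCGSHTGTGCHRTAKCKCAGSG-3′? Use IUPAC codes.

Standard pairs A↔T, G↔C; ambiguity codes pair R↔Y, K↔M, W↔W, S↔S, B↔V, D↔H. Complement (WHHRTGAACACYCTGTTCTVGCSDACACGDYATMGMGTCSC), then reverse for 5'→3'.

5'-CSCTGMGMTAYDGCACADSCGVTCTTGTCYCACAAGTRHHW-3'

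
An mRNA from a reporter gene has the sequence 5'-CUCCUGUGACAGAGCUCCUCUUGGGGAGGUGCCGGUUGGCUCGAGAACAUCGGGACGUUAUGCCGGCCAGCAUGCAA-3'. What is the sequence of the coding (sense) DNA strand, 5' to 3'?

5'-CTCCTGTGACAGAGCTCCTCTTGGGGAGGTGCCGGTTGGCTCGAGAACATCGGGACGTTATGCCGGCCAGCATGCAA-3'

The coding DNA strand has the same 5'→3' sequence as the mRNA with U replaced by T.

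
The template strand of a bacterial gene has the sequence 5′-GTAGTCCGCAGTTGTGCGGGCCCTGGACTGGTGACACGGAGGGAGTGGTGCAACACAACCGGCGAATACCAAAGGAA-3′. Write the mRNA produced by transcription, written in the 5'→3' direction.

The mRNA has the sequence of the coding strand (reverse complement of the template) with T→U. Reverse complement of GTAGTCCGCAGTTGTGCGGGCCCTGGACTGGTGACACGGAGGGAGTGGTGCAACACAACCGGCGAATACCAAAGGAA is TTCCTTTGGTATTCGCCGGTTGTGTTGCACCACTCCCTCCGTGTCACCAGTCCAGGGCCCGCACAACTGCGGACTAC; then T→U.

5'-UUCCUUUGGUAUUCGCCGGUUGUGUUGCACCACUCCCUCCGUGUCACCAGUCCAGGGCCCGCACAACUGCGGACUAC-3'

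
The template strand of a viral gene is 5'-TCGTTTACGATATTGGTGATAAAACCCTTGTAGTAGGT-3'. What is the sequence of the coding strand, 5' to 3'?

5′-ACCTACTACAAGGGTTTTATCACCAATATCGTAAACGA-3′

The coding strand is complementary and antiparallel to the template: take the complement (A↔T, G↔C) and reverse.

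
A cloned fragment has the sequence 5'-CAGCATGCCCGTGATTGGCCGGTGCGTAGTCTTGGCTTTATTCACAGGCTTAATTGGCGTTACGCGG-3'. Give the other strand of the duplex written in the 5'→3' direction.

5'-CCGCGTAACGCCAATTAAGCCTGTGAATAAAGCCAAGACTACGCACCGGCCAATCACGGGCATGCTG-3'

Pairing A↔T and G↔C gives GTCGTACGGGCACTAACCGGCCACGCATCAGAACCGAAATAAGTGTCCGAATTAACCGCAATGCGCC, running 3'→5'. Reverse for the 5'→3' convention.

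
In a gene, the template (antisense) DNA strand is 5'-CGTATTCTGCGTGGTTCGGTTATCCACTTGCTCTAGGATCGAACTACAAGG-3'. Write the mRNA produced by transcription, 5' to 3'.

5'-CCUUGUAGUUCGAUCCUAGAGCAAGUGGAUAACCGAACCACGCAGAAUACG-3'

RNA polymerase reads the template 3'→5' and synthesizes mRNA 5'→3' by base-pairing (A→U, T→A, G↔C). The complement of the template is GCATAAGACGCACCAAGCCAATAGGTGAACGAGATCCTAGCTTGATGTTCC; antiparallel, so 5'→3' the coding strand is CCTTGTAGTTCGATCCTAGAGCAAGTGGATAACCGAACCACGCAGAATACG. Replace T with U for the mRNA.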